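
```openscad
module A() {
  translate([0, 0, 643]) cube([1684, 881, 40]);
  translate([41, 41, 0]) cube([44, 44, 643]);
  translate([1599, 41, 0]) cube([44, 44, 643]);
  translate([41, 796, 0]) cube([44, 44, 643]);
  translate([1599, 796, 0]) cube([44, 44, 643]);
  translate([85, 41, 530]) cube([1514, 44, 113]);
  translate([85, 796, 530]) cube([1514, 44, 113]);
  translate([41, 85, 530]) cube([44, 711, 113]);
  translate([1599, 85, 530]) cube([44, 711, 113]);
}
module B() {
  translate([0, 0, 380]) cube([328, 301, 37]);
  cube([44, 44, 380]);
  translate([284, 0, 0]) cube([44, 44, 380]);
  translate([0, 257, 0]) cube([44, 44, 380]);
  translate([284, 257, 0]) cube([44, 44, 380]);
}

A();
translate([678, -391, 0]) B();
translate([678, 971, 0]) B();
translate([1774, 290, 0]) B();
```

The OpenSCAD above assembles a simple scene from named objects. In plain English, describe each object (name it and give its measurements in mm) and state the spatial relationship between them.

A is a table with a 1684×881 mm rectangular top, 40 mm thick, top surface at z = 683 mm, supported by four 44×44 mm square legs, each inset 41 mm from the nearest pair of top edges, running from the floor. Four apron rails, 44 mm thick and 113 mm tall, run between adjacent legs with their top edges flush with the underside of the top and their outer faces flush with the legs' outer faces.

B is a four-legged stool. The seat is 328×301 mm, 37 mm thick, top at z = 417 mm. It stands on four square legs, each 44×44 mm in cross-section, from z = 0 to the seat underside, each flush with a corner of the seat.

Three stools sit around the table at the −y, +y, +x sides.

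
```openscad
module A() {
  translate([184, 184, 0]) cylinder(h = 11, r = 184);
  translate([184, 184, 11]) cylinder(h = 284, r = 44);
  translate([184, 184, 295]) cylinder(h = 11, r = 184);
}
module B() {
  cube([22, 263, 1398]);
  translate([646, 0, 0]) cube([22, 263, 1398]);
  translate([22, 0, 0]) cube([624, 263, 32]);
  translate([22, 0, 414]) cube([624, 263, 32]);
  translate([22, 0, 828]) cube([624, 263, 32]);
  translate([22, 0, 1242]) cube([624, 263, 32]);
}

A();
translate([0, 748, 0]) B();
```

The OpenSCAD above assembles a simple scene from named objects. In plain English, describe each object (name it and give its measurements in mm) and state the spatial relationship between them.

A is a spool: two coaxial disc flanges of radius 184 mm and thickness 11 mm, joined by a core cylinder of radius 44 mm and height 284 mm. The lower flange rests on z = 0 and the three cylinders share a vertical axis.

B is a bookshelf 668 mm wide overall, 263 mm deep and 1398 mm tall. The two sides are 22 mm thick vertical panels. 4 horizontal shelves of 32 mm thickness span between the inner faces of the sides; the lowest shelf sits on the floor and shelves are stacked with a clear vertical gap of 382 mm between each pair.

The bookshelf is on the floor beside the spool on its +y side.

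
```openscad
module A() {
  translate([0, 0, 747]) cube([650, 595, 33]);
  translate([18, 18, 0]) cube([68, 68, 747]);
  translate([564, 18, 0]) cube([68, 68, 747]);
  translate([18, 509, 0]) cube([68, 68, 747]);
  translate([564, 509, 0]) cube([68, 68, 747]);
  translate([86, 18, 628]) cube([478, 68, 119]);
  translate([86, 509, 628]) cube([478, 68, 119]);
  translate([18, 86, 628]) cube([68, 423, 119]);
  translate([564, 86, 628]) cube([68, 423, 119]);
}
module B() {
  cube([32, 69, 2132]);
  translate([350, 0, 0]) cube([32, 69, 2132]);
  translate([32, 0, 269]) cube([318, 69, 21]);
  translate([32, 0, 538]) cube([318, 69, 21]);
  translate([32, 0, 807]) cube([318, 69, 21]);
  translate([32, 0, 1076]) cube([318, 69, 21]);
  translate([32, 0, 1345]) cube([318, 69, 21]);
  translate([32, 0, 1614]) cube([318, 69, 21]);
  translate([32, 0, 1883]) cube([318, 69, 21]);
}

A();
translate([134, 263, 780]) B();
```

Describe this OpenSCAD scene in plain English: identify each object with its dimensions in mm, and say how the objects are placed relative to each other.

A is a rectangular dining table. The top is 650×595×33 mm with its upper surface at z = 780 mm. It stands on four 68×68 mm square legs, each inset 18 mm from the nearest pair of top edges, running from the floor to the underside of the top. Four apron rails, 68 mm thick and 119 mm tall, run between adjacent legs with their top edges flush with the underside of the top and their outer faces flush with the legs' outer faces.

B is a wooden ladder with two side rails of 32×69 mm section and 2132 mm height, set 382 mm apart overall. Between them run 7 rectangular rungs (69 mm deep, 21 mm thick), front faces flush with the rails' −y face. The bottom of the first rung is 269 mm above the floor and each subsequent rung is 269 mm higher than the one below.

The ladder is on top of the table, centred.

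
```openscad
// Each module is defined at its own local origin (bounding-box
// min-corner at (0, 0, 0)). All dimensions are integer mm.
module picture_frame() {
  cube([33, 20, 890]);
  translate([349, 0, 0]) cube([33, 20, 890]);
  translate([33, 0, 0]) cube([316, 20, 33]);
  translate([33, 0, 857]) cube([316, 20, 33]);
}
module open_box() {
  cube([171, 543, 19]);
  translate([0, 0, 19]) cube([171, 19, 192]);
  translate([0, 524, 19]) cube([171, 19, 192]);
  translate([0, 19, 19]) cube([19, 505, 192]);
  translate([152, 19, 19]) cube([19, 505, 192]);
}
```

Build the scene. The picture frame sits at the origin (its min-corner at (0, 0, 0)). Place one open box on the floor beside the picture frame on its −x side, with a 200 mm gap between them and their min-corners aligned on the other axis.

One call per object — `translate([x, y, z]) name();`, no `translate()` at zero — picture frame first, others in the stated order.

picture_frame();
translate([-371, 0, 0]) open_box();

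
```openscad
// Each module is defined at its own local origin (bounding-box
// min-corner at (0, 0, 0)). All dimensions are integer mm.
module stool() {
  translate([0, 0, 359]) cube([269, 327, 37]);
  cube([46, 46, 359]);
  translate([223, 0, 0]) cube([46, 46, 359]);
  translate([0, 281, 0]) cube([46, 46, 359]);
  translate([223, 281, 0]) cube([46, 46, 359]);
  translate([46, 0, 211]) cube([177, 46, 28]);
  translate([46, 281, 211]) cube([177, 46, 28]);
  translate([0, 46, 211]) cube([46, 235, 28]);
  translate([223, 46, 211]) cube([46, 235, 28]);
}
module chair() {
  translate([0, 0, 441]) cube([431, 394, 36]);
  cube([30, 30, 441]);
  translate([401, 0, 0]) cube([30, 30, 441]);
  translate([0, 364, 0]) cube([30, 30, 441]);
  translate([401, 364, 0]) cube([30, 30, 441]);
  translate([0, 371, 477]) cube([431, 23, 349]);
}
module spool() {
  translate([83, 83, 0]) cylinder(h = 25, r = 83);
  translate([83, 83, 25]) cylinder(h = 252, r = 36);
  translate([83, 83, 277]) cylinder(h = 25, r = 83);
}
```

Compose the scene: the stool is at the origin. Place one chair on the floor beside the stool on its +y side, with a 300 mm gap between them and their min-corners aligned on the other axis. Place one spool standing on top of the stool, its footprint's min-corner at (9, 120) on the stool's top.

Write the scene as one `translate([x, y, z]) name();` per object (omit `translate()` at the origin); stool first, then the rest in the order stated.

stool();
translate([0, 627, 0]) chair();
translate([9, 120, 396]) spool();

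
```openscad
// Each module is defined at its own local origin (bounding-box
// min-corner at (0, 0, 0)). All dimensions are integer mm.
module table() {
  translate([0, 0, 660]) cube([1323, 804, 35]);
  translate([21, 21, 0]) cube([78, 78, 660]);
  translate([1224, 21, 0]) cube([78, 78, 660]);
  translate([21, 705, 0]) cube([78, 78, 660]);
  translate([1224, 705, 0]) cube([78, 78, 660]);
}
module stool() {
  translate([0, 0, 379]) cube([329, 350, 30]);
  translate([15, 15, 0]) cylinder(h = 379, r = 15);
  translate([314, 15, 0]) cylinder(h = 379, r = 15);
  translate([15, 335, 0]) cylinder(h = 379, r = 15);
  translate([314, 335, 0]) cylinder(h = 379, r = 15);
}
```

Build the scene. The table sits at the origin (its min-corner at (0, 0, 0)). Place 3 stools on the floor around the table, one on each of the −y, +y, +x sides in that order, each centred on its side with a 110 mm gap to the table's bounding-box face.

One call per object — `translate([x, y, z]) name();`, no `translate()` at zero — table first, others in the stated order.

table();
translate([497, -460, 0]) stool();
translate([497, 914, 0]) stool();
translate([1433, 227, 0]) stool();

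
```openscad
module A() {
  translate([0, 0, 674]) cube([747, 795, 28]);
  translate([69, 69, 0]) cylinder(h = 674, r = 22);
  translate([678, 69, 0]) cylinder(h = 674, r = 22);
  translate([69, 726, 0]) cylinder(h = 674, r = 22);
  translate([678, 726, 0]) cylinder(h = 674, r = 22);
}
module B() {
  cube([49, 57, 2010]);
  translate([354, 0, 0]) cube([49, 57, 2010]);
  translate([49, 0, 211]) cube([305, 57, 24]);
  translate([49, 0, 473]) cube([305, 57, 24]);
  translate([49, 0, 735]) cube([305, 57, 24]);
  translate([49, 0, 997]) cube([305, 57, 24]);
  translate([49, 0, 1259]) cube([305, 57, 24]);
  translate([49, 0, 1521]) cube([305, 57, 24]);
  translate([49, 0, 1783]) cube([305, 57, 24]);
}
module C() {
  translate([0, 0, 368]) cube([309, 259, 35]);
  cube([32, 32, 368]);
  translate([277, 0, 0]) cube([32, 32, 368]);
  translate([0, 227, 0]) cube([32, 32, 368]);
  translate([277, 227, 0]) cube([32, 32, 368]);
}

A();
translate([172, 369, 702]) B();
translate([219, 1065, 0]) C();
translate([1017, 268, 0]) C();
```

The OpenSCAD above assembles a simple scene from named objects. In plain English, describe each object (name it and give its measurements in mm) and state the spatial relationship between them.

A is a rectangular dining table. The top is 747×795×28 mm with its upper surface at z = 702 mm. It stands on four round legs of 44 mm diameter, each leg's bounding box inset 47 mm from the nearest pair of top edges, running from the floor to the underside of the top.

B is a wooden ladder with two side rails of 49×57 mm section and 2010 mm height, set 403 mm apart overall. Between them run 7 rectangular rungs (57 mm deep, 24 mm thick), front faces flush with the rails' −y face. The bottom of the first rung is 211 mm above the floor and each subsequent rung is 262 mm higher than the one below.

C is a simple wooden stool: a rectangular seat 309 mm (x) by 259 mm (y), 35 mm thick, top face at z = 403 mm, on four square legs, each 32×32 mm in cross-section. The legs rest on z = 0, each flush with a corner of the seat.

The ladder is on top of the table, centred. Two stools sit around the table at the +y, +x sides.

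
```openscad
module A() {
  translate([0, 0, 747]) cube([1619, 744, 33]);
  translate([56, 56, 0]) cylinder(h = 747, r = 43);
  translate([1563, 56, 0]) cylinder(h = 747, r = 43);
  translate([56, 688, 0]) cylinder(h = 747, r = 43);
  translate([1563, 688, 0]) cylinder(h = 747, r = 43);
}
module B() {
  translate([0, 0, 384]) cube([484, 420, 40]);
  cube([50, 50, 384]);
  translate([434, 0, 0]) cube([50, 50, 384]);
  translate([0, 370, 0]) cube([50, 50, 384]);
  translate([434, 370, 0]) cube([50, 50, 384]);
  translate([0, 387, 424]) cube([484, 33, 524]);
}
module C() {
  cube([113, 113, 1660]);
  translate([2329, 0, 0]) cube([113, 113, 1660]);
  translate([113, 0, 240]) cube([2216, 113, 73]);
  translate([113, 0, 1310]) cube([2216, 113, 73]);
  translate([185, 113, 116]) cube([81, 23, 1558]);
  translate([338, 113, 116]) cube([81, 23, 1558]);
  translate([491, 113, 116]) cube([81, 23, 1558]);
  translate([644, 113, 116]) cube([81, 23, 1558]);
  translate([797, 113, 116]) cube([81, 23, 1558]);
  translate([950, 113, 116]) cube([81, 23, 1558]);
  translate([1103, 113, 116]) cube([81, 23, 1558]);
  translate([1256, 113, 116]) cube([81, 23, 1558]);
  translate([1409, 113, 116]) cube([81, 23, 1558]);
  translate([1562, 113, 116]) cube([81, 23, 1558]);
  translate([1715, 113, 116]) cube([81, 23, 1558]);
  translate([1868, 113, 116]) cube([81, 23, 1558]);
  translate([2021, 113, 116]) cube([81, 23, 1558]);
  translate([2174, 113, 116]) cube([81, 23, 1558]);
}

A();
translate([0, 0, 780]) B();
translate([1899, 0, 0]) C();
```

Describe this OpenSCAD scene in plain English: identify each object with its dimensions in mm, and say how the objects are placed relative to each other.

A is a table with a 1619×744 mm rectangular top, 33 mm thick, top surface at z = 780 mm, supported by four round legs of 86 mm diameter, each leg's bounding box inset 13 mm from the nearest pair of top edges, running from the floor.

B is a chair: 484×420 mm seat, 40 mm thick, top at z = 424 mm, on four 50 mm square corner legs flush with the seat edges. A 33 mm thick backrest slab spans the full seat width, extending 524 mm above the seat top, its back face flush with the seat's +y edge.

C is a fence section. Two 113×113 mm posts, 1660 mm tall, stand on the floor with a clear span of 2216 mm between their inner faces. Two horizontal rails of 113×73 mm section span the gap between the posts with their undersides at z = 240 mm and z = 1310 mm, flush with the posts' −y face. 14 pickets, each 81 mm wide, 23 mm thick and 1558 mm tall, are fixed to the +y face of the rails with their bottoms at z = 116 mm, evenly spaced across the span with equal gaps (rounded down to the nearest mm) at the −x end and between each pair — any rounding remainder accumulates at the +x end.

The chair is on top of the table. The fence section is on the floor beside the table on its +x side.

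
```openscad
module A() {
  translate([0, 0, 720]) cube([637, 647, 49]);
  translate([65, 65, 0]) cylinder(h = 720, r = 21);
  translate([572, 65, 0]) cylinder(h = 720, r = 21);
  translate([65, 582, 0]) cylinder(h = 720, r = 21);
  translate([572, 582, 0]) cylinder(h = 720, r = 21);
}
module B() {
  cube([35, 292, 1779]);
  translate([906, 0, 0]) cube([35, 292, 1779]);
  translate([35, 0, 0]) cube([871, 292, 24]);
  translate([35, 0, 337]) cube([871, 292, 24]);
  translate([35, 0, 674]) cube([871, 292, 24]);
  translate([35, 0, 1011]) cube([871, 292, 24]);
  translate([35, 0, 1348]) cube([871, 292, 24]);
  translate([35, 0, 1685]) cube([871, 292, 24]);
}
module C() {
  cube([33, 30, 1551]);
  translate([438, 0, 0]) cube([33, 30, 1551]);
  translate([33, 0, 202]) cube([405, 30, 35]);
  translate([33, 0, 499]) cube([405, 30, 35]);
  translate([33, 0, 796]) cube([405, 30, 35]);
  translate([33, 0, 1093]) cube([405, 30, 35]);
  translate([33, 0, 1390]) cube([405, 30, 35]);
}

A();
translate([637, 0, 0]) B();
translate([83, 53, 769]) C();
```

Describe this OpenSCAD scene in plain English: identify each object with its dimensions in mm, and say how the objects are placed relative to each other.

A is a table: top 637 mm (x) × 647 mm (y), 49 mm thick, upper face at z = 769 mm, on four round legs of 42 mm diameter, each leg's bounding box inset 44 mm from the nearest pair of top edges, running from z = 0 to the bottom of the top.

B is a bookshelf 941 mm wide overall, 292 mm deep and 1779 mm tall. The two sides are 35 mm thick vertical panels. 6 horizontal shelves of 24 mm thickness span between the inner faces of the sides; the lowest shelf sits on the floor and shelves are stacked with a clear vertical gap of 313 mm between each pair.

C is a wooden ladder with two side rails of 33×30 mm section and 1551 mm height, set 471 mm apart overall. Between them run 5 rectangular rungs (30 mm deep, 35 mm thick), front faces flush with the rails' −y face. The bottom of the first rung is 202 mm above the floor and each subsequent rung is 297 mm higher than the one below.

The bookshelf is against the table's +x side, with their −y faces flush. The ladder is on top of the table.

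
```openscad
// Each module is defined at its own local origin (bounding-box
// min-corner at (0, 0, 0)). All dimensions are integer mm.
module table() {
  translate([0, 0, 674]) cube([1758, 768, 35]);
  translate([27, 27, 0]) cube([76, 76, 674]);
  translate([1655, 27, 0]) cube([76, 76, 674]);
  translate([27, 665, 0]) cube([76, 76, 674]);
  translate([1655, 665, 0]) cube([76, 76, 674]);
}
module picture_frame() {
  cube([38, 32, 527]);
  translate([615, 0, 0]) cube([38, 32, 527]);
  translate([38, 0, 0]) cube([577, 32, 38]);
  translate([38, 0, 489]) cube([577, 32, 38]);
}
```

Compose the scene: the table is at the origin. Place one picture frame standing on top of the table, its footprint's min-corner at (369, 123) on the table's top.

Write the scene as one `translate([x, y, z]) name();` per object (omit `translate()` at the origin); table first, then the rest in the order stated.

table();
translate([369, 123, 709]) picture_frame();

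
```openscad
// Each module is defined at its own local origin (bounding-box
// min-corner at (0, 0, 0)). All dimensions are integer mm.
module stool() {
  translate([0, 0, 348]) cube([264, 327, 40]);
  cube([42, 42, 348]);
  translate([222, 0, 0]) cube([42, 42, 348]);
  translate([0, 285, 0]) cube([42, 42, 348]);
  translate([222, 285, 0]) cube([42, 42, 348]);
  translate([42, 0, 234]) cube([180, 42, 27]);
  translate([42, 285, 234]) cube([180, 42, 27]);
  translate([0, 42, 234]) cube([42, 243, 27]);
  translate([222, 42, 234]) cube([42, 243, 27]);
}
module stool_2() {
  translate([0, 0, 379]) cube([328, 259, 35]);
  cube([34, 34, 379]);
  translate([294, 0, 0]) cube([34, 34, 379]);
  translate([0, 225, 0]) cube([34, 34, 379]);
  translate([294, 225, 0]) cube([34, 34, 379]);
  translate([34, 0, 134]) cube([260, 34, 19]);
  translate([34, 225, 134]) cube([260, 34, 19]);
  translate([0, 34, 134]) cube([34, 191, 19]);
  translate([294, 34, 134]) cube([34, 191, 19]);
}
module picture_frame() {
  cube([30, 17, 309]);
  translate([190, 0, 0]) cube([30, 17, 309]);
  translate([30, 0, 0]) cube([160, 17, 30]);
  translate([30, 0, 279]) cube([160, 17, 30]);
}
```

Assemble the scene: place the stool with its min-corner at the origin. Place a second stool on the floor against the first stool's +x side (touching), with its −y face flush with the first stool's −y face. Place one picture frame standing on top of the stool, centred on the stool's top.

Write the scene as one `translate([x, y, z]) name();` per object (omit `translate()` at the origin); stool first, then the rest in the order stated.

stool();
translate([264, 0, 0]) stool_2();
translate([22, 155, 388]) picture_frame();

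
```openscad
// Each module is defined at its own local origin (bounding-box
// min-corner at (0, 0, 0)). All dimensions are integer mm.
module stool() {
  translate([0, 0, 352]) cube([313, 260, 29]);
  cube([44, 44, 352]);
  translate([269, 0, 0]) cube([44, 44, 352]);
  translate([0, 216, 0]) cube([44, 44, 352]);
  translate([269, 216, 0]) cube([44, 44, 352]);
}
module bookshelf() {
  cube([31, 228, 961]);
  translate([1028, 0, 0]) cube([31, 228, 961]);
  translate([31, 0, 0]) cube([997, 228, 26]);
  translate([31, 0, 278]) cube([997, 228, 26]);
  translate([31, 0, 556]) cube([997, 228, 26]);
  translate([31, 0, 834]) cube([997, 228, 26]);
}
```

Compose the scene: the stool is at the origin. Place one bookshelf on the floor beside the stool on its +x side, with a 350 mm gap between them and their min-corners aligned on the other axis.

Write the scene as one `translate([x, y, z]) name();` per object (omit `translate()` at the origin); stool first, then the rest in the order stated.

stool();
translate([663, 0, 0]) bookshelf();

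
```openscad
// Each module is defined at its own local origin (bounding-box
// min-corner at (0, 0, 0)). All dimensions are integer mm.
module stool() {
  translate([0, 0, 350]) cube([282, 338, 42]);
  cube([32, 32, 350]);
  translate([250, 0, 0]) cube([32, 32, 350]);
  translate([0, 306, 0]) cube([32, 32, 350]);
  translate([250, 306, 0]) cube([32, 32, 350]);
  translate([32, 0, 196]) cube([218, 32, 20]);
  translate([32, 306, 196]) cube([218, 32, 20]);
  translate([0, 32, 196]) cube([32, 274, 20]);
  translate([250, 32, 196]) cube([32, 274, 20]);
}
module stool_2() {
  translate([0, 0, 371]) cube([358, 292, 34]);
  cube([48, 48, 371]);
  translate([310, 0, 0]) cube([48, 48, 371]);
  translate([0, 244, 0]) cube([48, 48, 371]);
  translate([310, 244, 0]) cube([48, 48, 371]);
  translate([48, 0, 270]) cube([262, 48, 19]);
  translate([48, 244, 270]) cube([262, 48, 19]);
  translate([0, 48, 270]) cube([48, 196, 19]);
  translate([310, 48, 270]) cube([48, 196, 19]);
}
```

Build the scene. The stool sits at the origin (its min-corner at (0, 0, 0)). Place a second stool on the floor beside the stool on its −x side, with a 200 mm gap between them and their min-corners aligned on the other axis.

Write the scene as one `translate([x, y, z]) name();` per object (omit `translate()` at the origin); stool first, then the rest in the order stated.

stool();
translate([-558, 0, 0]) stool_2();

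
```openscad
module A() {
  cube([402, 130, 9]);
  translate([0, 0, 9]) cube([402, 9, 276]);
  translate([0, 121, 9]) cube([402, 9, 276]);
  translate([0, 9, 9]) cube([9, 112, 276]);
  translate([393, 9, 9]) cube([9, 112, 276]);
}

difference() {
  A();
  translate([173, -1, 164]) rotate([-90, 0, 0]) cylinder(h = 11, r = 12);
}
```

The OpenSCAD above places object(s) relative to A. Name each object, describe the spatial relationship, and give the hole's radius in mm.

A is an open box. The open box has a circular hole through its front wall. The hole's radius is 12 mm.

The subtracted cylinder has r = 12 mm.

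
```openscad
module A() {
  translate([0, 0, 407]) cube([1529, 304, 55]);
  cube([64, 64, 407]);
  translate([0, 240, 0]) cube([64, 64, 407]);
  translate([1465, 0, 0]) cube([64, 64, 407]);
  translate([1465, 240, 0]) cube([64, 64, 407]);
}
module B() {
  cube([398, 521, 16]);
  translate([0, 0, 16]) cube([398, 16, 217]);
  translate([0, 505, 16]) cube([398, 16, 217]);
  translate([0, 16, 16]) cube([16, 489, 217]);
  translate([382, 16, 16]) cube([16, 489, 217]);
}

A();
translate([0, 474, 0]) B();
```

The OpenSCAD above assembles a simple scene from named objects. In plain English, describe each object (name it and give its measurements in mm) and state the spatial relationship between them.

A is a long wooden bench with a 1529 mm (x) × 304 mm (y) seat, 55 mm thick, its top surface 462 mm above the floor. Four 64 mm square legs at the seat corners, flush with the edges, run from z = 0 to the seat underside.

B is an open storage box with external size 398×521×233 mm and wall thickness 16 mm (the base is also 16 mm thick). The base covers the whole footprint; the four walls stand on the base, with the y-facing walls full-width and the x-facing walls fitting between their inner faces.

The open box is on the floor beside the bench on its +y side.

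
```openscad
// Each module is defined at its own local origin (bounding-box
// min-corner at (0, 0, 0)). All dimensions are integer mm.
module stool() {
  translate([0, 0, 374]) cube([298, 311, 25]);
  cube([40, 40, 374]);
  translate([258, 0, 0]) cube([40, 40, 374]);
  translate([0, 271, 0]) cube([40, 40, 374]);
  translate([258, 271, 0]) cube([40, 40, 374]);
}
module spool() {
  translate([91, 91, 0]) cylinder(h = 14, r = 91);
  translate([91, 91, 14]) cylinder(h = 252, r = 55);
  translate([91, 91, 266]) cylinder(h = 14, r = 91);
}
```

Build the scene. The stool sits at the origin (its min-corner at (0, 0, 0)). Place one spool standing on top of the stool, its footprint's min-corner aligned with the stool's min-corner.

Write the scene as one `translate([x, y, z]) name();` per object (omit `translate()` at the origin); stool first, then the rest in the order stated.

stool();
translate([0, 0, 399]) spool();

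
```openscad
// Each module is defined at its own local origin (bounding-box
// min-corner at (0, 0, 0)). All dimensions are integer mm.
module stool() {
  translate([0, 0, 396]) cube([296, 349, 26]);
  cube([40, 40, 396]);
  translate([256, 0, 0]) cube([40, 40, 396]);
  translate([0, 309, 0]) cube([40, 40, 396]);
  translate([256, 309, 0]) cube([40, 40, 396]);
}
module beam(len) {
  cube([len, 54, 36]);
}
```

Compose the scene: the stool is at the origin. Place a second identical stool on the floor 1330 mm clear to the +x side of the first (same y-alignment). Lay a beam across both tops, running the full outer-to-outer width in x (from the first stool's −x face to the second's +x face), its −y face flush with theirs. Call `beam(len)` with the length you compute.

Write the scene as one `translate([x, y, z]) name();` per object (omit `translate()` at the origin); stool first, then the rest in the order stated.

stool();
translate([1626, 0, 0]) stool();
translate([0, 0, 422]) beam(1922);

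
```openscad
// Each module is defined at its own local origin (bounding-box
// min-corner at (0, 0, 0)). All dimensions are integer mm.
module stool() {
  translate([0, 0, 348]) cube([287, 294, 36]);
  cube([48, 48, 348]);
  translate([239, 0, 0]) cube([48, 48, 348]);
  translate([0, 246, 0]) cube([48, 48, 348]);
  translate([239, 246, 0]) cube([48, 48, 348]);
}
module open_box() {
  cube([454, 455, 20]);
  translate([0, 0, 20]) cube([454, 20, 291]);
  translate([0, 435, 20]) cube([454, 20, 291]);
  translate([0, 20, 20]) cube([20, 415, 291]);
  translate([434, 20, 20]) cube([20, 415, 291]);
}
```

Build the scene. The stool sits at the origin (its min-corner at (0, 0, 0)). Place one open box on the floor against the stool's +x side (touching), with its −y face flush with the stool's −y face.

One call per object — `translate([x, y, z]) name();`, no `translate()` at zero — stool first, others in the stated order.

stool();
translate([287, 0, 0]) open_box();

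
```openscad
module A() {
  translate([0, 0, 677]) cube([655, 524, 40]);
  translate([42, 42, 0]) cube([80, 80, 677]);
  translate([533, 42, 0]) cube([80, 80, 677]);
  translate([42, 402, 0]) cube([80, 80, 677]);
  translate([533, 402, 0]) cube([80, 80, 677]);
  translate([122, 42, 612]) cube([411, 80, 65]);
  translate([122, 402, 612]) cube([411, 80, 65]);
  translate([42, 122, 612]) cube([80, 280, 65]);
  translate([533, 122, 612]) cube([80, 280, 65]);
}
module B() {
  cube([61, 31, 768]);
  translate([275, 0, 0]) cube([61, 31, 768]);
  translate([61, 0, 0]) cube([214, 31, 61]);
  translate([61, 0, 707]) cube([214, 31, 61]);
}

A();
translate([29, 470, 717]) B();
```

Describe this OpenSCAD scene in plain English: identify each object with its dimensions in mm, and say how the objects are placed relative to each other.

A is a rectangular dining table. The top is 655×524×40 mm with its upper surface at z = 717 mm. It stands on four 80×80 mm square legs, each inset 42 mm from the nearest pair of top edges, running from the floor to the underside of the top. Four apron rails, 80 mm thick and 65 mm tall, run between adjacent legs with their top edges flush with the underside of the top and their outer faces flush with the legs' outer faces.

B is a rectangular picture frame lying in the x–z plane (depth along y). The opening is 214 mm wide (x) by 646 mm tall (z), surrounded by a border 61 mm wide on all four sides. The frame is 31 mm deep and is made of two full-height vertical stiles with two horizontal rails fitted between them.

The picture frame is on top of the table.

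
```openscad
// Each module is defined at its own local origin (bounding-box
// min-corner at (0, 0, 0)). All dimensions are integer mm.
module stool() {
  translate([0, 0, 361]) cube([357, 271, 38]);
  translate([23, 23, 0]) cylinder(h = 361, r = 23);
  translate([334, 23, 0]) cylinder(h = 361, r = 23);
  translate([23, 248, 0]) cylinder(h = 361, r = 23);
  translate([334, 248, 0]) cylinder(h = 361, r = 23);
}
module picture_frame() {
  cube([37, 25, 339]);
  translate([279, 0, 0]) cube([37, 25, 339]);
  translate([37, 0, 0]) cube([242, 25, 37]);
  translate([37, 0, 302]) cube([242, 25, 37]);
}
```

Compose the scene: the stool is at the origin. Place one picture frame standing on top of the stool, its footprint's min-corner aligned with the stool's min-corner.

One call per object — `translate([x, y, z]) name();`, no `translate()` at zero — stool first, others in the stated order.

stool();
translate([0, 0, 399]) picture_frame();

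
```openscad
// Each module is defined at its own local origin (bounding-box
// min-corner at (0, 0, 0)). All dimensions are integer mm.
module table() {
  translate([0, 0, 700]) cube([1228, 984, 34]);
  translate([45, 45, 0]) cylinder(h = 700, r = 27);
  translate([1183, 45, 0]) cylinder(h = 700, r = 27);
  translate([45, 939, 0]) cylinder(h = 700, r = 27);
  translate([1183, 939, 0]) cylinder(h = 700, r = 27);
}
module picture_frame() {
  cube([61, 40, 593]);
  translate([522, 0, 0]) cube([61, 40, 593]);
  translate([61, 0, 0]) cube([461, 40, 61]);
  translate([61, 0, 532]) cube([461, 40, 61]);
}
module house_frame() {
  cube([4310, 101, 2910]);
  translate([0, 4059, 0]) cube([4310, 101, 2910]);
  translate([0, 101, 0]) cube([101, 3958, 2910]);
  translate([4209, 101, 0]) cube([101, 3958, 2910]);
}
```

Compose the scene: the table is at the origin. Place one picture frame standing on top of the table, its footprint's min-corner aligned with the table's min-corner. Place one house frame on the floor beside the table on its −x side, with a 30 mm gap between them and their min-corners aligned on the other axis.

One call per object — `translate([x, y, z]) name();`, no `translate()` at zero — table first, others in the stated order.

table();
translate([0, 0, 734]) picture_frame();
translate([-4340, 0, 0]) house_frame();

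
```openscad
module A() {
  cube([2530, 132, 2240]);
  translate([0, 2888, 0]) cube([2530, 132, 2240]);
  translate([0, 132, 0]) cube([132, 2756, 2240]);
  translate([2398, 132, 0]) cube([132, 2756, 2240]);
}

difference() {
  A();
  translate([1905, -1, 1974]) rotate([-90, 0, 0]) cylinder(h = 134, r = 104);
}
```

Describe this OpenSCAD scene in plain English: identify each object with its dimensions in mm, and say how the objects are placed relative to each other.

A is a box-shaped house frame (walls only): outside footprint 2530×3020 mm, wall height 2240 mm, wall thickness 132 mm. The two y-facing walls run the full x-width; the two x-facing walls fit between the inner faces of the y-facing walls.

The house frame has a circular hole of radius 104 mm through its front wall, centred at (x = 1905, z = 1974).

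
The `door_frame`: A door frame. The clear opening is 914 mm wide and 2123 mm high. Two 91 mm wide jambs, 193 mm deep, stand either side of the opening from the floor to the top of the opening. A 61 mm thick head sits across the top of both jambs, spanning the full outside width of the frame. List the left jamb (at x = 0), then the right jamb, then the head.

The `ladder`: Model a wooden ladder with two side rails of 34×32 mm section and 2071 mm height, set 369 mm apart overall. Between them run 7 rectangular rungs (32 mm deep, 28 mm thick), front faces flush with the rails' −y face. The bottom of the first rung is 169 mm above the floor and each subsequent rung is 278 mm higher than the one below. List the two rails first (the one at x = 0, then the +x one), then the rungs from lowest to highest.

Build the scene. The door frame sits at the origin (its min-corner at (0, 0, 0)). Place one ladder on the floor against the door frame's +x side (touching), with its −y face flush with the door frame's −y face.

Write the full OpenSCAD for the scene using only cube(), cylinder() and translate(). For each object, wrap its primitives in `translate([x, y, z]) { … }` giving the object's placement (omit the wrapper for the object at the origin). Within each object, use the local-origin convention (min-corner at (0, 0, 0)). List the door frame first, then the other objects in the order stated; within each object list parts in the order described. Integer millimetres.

cube([91, 193, 2123]);
translate([1005, 0, 0]) cube([91, 193, 2123]);
translate([0, 0, 2123]) cube([1096, 193, 61]);
translate([1096, 0, 0]) {
  cube([34, 32, 2071]);
  translate([335, 0, 0]) cube([34, 32, 2071]);
  translate([34, 0, 169]) cube([301, 32, 28]);
  translate([34, 0, 447]) cube([301, 32, 28]);
  translate([34, 0, 725]) cube([301, 32, 28]);
  translate([34, 0, 1003]) cube([301, 32, 28]);
  translate([34, 0, 1281]) cube([301, 32, 28]);
  translate([34, 0, 1559]) cube([301, 32, 28]);
  translate([34, 0, 1837]) cube([301, 32, 28]);
}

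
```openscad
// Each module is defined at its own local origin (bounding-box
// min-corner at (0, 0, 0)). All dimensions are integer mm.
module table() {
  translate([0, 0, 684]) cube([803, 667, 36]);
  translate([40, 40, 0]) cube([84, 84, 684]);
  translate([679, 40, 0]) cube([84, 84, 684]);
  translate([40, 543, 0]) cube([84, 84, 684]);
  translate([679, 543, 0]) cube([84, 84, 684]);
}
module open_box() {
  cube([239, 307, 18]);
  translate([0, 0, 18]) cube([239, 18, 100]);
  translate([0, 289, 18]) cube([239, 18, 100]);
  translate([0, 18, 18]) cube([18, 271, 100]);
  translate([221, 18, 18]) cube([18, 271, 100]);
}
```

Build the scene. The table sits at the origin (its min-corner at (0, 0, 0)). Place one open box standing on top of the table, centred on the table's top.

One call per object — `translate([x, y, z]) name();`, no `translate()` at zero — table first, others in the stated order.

table();
translate([282, 180, 720]) open_box();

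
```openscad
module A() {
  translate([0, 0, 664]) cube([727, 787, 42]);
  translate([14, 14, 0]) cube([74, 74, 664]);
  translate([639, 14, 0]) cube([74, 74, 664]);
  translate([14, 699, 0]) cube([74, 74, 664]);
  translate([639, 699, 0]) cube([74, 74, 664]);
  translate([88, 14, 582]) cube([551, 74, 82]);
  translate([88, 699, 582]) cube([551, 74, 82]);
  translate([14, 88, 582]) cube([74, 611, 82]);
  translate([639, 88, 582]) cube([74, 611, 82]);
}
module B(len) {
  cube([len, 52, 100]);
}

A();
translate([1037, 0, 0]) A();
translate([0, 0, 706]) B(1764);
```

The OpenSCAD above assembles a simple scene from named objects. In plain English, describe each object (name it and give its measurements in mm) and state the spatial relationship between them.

A is a table: top 727 mm (x) × 787 mm (y), 42 mm thick, upper face at z = 706 mm, on four 74×74 mm square legs, each inset 14 mm from the nearest pair of top edges, running from z = 0 to the bottom of the top. Four apron rails, 74 mm thick and 82 mm tall, run between adjacent legs with their top edges flush with the underside of the top and their outer faces flush with the legs' outer faces.

B is a rectangular beam 1764 mm long (x), 52 mm deep (y), 100 mm thick (z).

The beam spans the tops of two tables placed 310 mm apart, resting at z = 706 mm.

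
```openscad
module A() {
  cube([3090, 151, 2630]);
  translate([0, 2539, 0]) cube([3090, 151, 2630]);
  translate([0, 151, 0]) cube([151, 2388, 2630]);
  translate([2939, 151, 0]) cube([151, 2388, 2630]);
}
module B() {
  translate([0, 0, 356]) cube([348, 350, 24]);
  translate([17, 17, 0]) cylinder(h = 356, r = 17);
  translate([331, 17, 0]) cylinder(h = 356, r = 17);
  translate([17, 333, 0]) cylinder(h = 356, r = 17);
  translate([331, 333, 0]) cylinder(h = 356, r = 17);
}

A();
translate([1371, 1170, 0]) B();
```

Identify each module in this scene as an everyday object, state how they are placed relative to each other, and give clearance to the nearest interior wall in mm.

A is a house frame. B is a stool. The stool sits inside the house frame, centred. The clearance to the nearest interior wall is 1019 mm.

Clearances: x = 1220, y = 1019; minimum 1019 mm.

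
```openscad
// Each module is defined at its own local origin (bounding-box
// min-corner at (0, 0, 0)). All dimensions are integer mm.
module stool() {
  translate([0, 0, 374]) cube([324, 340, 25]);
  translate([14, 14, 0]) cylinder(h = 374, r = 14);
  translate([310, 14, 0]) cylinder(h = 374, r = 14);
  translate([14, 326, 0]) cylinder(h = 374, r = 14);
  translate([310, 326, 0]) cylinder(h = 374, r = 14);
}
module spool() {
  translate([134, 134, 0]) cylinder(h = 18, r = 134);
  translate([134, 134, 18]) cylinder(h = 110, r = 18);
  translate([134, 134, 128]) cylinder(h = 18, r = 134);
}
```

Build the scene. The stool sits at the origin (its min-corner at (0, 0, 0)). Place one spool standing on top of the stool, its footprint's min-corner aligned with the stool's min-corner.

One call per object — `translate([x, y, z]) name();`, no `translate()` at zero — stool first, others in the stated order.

stool();
translate([0, 0, 399]) spool();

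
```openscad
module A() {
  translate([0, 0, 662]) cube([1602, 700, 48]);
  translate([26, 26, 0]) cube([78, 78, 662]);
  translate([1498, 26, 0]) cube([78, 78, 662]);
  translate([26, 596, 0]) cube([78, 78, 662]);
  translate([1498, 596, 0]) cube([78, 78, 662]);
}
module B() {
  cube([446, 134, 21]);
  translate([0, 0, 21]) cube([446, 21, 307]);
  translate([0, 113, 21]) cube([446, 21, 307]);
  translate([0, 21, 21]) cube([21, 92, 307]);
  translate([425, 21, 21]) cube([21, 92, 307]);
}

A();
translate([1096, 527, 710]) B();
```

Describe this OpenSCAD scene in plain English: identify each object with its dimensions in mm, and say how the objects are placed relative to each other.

A is a table: top 1602 mm (x) × 700 mm (y), 48 mm thick, upper face at z = 710 mm, on four 78×78 mm square legs, each inset 26 mm from the nearest pair of top edges, running from z = 0 to the bottom of the top.

B is an open storage box with external size 446×134×328 mm and wall thickness 21 mm (the base is also 21 mm thick). The base covers the whole footprint; the four walls stand on the base, with the y-facing walls full-width and the x-facing walls fitting between their inner faces.

The open box is on top of the table.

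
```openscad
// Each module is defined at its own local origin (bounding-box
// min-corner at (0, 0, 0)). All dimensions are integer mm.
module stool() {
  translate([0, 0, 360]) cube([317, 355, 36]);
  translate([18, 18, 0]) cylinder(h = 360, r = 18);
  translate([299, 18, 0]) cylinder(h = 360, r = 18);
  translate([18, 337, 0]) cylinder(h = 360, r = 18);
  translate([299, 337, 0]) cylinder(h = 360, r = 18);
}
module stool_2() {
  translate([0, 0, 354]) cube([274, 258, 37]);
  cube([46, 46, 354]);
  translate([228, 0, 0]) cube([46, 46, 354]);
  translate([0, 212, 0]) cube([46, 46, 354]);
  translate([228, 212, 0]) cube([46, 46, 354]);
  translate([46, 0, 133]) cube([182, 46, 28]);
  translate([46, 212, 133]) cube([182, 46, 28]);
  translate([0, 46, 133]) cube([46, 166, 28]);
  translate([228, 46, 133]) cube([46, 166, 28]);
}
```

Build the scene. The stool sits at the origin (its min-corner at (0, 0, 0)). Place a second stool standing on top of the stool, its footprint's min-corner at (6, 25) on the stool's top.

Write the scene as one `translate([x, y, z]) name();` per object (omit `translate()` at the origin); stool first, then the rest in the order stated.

stool();
translate([6, 25, 396]) stool_2();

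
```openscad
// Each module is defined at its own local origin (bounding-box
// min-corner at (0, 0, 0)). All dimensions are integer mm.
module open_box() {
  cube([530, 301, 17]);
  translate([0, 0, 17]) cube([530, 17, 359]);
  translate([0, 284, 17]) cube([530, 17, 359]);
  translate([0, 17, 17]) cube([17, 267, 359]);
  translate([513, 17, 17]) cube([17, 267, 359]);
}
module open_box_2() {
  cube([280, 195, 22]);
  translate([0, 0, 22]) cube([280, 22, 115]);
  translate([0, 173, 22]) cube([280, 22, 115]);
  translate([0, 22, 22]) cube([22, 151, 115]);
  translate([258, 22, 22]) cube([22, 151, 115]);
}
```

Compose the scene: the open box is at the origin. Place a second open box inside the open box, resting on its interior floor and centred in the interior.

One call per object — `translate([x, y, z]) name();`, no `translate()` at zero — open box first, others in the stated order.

open_box();
translate([125, 53, 17]) open_box_2();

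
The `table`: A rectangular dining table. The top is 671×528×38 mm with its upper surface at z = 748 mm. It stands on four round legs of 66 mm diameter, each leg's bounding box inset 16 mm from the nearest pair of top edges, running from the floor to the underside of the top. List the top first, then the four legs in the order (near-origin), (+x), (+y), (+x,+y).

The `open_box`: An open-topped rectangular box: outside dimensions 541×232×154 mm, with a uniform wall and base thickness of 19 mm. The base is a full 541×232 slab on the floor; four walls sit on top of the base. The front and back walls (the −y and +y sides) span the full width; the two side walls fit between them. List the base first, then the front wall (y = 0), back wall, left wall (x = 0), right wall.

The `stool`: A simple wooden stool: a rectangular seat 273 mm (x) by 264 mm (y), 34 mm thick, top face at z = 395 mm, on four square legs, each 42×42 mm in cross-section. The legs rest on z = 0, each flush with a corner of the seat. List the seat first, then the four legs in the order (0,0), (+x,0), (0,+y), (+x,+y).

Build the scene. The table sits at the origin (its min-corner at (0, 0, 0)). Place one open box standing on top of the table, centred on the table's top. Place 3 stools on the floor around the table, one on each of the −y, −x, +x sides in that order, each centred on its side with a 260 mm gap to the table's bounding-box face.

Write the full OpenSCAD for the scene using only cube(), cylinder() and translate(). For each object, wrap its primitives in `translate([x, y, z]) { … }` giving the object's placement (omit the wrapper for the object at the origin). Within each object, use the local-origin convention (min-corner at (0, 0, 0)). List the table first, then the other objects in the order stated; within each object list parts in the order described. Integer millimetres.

translate([0, 0, 710]) cube([671, 528, 38]);
translate([49, 49, 0]) cylinder(h = 710, r = 33);
translate([622, 49, 0]) cylinder(h = 710, r = 33);
translate([49, 479, 0]) cylinder(h = 710, r = 33);
translate([622, 479, 0]) cylinder(h = 710, r = 33);
translate([65, 148, 748]) {
  cube([541, 232, 19]);
  translate([0, 0, 19]) cube([541, 19, 135]);
  translate([0, 213, 19]) cube([541, 19, 135]);
  translate([0, 19, 19]) cube([19, 194, 135]);
  translate([522, 19, 19]) cube([19, 194, 135]);
}
translate([199, -524, 0]) {
  translate([0, 0, 361]) cube([273, 264, 34]);
  cube([42, 42, 361]);
  translate([231, 0, 0]) cube([42, 42, 361]);
  translate([0, 222, 0]) cube([42, 42, 361]);
  translate([231, 222, 0]) cube([42, 42, 361]);
}
translate([-533, 132, 0]) {
  translate([0, 0, 361]) cube([273, 264, 34]);
  cube([42, 42, 361]);
  translate([231, 0, 0]) cube([42, 42, 361]);
  translate([0, 222, 0]) cube([42, 42, 361]);
  translate([231, 222, 0]) cube([42, 42, 361]);
}
translate([931, 132, 0]) {
  translate([0, 0, 361]) cube([273, 264, 34]);
  cube([42, 42, 361]);
  translate([231, 0, 0]) cube([42, 42, 361]);
  translate([0, 222, 0]) cube([42, 42, 361]);
  translate([231, 222, 0]) cube([42, 42, 361]);
}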